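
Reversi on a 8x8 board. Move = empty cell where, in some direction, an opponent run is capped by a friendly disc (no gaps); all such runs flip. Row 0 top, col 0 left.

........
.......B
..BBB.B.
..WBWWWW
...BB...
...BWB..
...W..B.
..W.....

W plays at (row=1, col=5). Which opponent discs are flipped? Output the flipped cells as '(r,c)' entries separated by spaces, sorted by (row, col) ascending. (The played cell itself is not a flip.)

Answer: (2,6)

Derivation:
Dir NW: first cell '.' (not opp) -> no flip
Dir N: first cell '.' (not opp) -> no flip
Dir NE: first cell '.' (not opp) -> no flip
Dir W: first cell '.' (not opp) -> no flip
Dir E: first cell '.' (not opp) -> no flip
Dir SW: opp run (2,4) (3,3), next='.' -> no flip
Dir S: first cell '.' (not opp) -> no flip
Dir SE: opp run (2,6) capped by W -> flip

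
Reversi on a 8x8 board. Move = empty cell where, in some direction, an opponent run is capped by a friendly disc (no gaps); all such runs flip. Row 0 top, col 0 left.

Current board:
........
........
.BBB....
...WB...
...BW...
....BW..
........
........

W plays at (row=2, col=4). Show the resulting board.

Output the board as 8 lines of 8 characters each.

Place W at (2,4); scan 8 dirs for brackets.
Dir NW: first cell '.' (not opp) -> no flip
Dir N: first cell '.' (not opp) -> no flip
Dir NE: first cell '.' (not opp) -> no flip
Dir W: opp run (2,3) (2,2) (2,1), next='.' -> no flip
Dir E: first cell '.' (not opp) -> no flip
Dir SW: first cell 'W' (not opp) -> no flip
Dir S: opp run (3,4) capped by W -> flip
Dir SE: first cell '.' (not opp) -> no flip
All flips: (3,4)

Answer: ........
........
.BBBW...
...WW...
...BW...
....BW..
........
........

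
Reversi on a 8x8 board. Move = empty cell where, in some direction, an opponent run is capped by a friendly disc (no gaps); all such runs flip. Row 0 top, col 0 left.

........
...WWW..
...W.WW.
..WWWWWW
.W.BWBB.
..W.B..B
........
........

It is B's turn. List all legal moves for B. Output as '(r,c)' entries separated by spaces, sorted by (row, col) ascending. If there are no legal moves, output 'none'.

(0,2): no bracket -> illegal
(0,3): flips 3 -> legal
(0,4): no bracket -> illegal
(0,5): flips 3 -> legal
(0,6): no bracket -> illegal
(1,2): flips 2 -> legal
(1,6): flips 4 -> legal
(1,7): no bracket -> illegal
(2,1): flips 1 -> legal
(2,2): no bracket -> illegal
(2,4): flips 3 -> legal
(2,7): flips 1 -> legal
(3,0): no bracket -> illegal
(3,1): no bracket -> illegal
(4,0): no bracket -> illegal
(4,2): no bracket -> illegal
(4,7): no bracket -> illegal
(5,0): no bracket -> illegal
(5,1): no bracket -> illegal
(5,3): no bracket -> illegal
(5,5): no bracket -> illegal
(6,1): flips 1 -> legal
(6,2): no bracket -> illegal
(6,3): no bracket -> illegal

Answer: (0,3) (0,5) (1,2) (1,6) (2,1) (2,4) (2,7) (6,1)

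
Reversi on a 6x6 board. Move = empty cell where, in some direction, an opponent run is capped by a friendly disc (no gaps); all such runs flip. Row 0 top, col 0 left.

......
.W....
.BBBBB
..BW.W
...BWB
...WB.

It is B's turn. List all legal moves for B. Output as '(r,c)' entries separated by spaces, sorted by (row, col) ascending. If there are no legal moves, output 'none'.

(0,0): flips 1 -> legal
(0,1): flips 1 -> legal
(0,2): no bracket -> illegal
(1,0): no bracket -> illegal
(1,2): no bracket -> illegal
(2,0): no bracket -> illegal
(3,4): flips 2 -> legal
(4,2): flips 1 -> legal
(5,2): flips 1 -> legal
(5,5): flips 2 -> legal

Answer: (0,0) (0,1) (3,4) (4,2) (5,2) (5,5)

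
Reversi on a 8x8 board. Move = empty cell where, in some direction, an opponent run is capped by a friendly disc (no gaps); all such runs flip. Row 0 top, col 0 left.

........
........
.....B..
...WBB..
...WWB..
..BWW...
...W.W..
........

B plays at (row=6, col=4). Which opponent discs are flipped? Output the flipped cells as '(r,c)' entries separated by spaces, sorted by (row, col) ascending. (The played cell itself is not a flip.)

Answer: (4,4) (5,4)

Derivation:
Dir NW: opp run (5,3), next='.' -> no flip
Dir N: opp run (5,4) (4,4) capped by B -> flip
Dir NE: first cell '.' (not opp) -> no flip
Dir W: opp run (6,3), next='.' -> no flip
Dir E: opp run (6,5), next='.' -> no flip
Dir SW: first cell '.' (not opp) -> no flip
Dir S: first cell '.' (not opp) -> no flip
Dir SE: first cell '.' (not opp) -> no flip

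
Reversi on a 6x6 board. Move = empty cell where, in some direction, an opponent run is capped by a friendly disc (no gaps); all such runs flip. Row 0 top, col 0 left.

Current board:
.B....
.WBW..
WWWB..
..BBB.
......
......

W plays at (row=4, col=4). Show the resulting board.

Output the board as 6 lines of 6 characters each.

Answer: .B....
.WBW..
WWWB..
..BWB.
....W.
......

Derivation:
Place W at (4,4); scan 8 dirs for brackets.
Dir NW: opp run (3,3) capped by W -> flip
Dir N: opp run (3,4), next='.' -> no flip
Dir NE: first cell '.' (not opp) -> no flip
Dir W: first cell '.' (not opp) -> no flip
Dir E: first cell '.' (not opp) -> no flip
Dir SW: first cell '.' (not opp) -> no flip
Dir S: first cell '.' (not opp) -> no flip
Dir SE: first cell '.' (not opp) -> no flip
All flips: (3,3)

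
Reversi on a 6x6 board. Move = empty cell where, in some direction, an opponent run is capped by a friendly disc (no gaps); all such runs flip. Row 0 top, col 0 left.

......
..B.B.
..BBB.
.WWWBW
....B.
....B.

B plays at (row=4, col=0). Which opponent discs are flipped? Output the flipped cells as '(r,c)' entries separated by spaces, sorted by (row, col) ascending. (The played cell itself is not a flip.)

Answer: (3,1)

Derivation:
Dir NW: edge -> no flip
Dir N: first cell '.' (not opp) -> no flip
Dir NE: opp run (3,1) capped by B -> flip
Dir W: edge -> no flip
Dir E: first cell '.' (not opp) -> no flip
Dir SW: edge -> no flip
Dir S: first cell '.' (not opp) -> no flip
Dir SE: first cell '.' (not opp) -> no flip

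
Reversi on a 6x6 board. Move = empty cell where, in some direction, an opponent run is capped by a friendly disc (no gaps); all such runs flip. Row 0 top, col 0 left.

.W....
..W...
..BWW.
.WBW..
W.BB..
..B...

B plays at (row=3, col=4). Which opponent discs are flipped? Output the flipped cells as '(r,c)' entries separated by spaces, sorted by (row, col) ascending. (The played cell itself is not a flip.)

Answer: (3,3)

Derivation:
Dir NW: opp run (2,3) (1,2) (0,1), next=edge -> no flip
Dir N: opp run (2,4), next='.' -> no flip
Dir NE: first cell '.' (not opp) -> no flip
Dir W: opp run (3,3) capped by B -> flip
Dir E: first cell '.' (not opp) -> no flip
Dir SW: first cell 'B' (not opp) -> no flip
Dir S: first cell '.' (not opp) -> no flip
Dir SE: first cell '.' (not opp) -> no flip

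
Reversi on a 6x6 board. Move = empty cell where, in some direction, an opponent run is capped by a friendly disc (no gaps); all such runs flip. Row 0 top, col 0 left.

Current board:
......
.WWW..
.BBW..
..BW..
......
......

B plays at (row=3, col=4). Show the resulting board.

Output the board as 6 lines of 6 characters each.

Place B at (3,4); scan 8 dirs for brackets.
Dir NW: opp run (2,3) (1,2), next='.' -> no flip
Dir N: first cell '.' (not opp) -> no flip
Dir NE: first cell '.' (not opp) -> no flip
Dir W: opp run (3,3) capped by B -> flip
Dir E: first cell '.' (not opp) -> no flip
Dir SW: first cell '.' (not opp) -> no flip
Dir S: first cell '.' (not opp) -> no flip
Dir SE: first cell '.' (not opp) -> no flip
All flips: (3,3)

Answer: ......
.WWW..
.BBW..
..BBB.
......
......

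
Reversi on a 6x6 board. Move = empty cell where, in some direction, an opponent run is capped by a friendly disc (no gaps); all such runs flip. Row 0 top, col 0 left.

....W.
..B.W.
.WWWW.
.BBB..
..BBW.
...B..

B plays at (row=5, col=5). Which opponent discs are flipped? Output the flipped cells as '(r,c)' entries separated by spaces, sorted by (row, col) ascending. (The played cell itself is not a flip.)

Answer: (4,4)

Derivation:
Dir NW: opp run (4,4) capped by B -> flip
Dir N: first cell '.' (not opp) -> no flip
Dir NE: edge -> no flip
Dir W: first cell '.' (not opp) -> no flip
Dir E: edge -> no flip
Dir SW: edge -> no flip
Dir S: edge -> no flip
Dir SE: edge -> no flip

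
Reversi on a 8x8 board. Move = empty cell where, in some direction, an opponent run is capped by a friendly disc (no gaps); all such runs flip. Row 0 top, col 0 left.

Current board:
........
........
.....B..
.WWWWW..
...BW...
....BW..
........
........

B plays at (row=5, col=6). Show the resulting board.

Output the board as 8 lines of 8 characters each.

Answer: ........
........
.....B..
.WWWWW..
...BW...
....BBB.
........
........

Derivation:
Place B at (5,6); scan 8 dirs for brackets.
Dir NW: first cell '.' (not opp) -> no flip
Dir N: first cell '.' (not opp) -> no flip
Dir NE: first cell '.' (not opp) -> no flip
Dir W: opp run (5,5) capped by B -> flip
Dir E: first cell '.' (not opp) -> no flip
Dir SW: first cell '.' (not opp) -> no flip
Dir S: first cell '.' (not opp) -> no flip
Dir SE: first cell '.' (not opp) -> no flip
All flips: (5,5)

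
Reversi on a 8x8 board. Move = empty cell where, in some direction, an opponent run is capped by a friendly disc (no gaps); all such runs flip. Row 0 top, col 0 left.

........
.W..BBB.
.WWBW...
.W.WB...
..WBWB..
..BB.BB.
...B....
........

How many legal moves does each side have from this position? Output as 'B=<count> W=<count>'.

-- B to move --
(0,0): flips 4 -> legal
(0,1): no bracket -> illegal
(0,2): no bracket -> illegal
(1,0): no bracket -> illegal
(1,2): no bracket -> illegal
(1,3): no bracket -> illegal
(2,0): flips 4 -> legal
(2,5): flips 1 -> legal
(3,0): no bracket -> illegal
(3,2): flips 2 -> legal
(3,5): flips 1 -> legal
(4,0): no bracket -> illegal
(4,1): flips 1 -> legal
(5,1): flips 3 -> legal
(5,4): flips 1 -> legal
B mobility = 8
-- W to move --
(0,3): no bracket -> illegal
(0,4): flips 1 -> legal
(0,5): no bracket -> illegal
(0,6): flips 1 -> legal
(0,7): no bracket -> illegal
(1,2): no bracket -> illegal
(1,3): flips 1 -> legal
(1,7): no bracket -> illegal
(2,5): no bracket -> illegal
(2,6): no bracket -> illegal
(2,7): no bracket -> illegal
(3,2): no bracket -> illegal
(3,5): flips 1 -> legal
(3,6): no bracket -> illegal
(4,1): no bracket -> illegal
(4,6): flips 1 -> legal
(4,7): no bracket -> illegal
(5,1): no bracket -> illegal
(5,4): no bracket -> illegal
(5,7): no bracket -> illegal
(6,1): no bracket -> illegal
(6,2): flips 2 -> legal
(6,4): flips 1 -> legal
(6,5): no bracket -> illegal
(6,6): flips 1 -> legal
(6,7): no bracket -> illegal
(7,2): no bracket -> illegal
(7,3): flips 3 -> legal
(7,4): no bracket -> illegal
W mobility = 9

Answer: B=8 W=9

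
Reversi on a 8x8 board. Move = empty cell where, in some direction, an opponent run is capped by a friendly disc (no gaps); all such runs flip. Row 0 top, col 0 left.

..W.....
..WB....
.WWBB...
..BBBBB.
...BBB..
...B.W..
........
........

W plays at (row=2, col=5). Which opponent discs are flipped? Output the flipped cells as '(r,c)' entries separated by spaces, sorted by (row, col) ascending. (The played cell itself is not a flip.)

Dir NW: first cell '.' (not opp) -> no flip
Dir N: first cell '.' (not opp) -> no flip
Dir NE: first cell '.' (not opp) -> no flip
Dir W: opp run (2,4) (2,3) capped by W -> flip
Dir E: first cell '.' (not opp) -> no flip
Dir SW: opp run (3,4) (4,3), next='.' -> no flip
Dir S: opp run (3,5) (4,5) capped by W -> flip
Dir SE: opp run (3,6), next='.' -> no flip

Answer: (2,3) (2,4) (3,5) (4,5)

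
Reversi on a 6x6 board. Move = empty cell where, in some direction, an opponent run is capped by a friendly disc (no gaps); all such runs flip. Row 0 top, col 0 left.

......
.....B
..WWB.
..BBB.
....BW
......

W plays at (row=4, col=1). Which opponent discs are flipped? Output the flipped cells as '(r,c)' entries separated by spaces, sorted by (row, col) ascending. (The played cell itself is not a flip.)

Dir NW: first cell '.' (not opp) -> no flip
Dir N: first cell '.' (not opp) -> no flip
Dir NE: opp run (3,2) capped by W -> flip
Dir W: first cell '.' (not opp) -> no flip
Dir E: first cell '.' (not opp) -> no flip
Dir SW: first cell '.' (not opp) -> no flip
Dir S: first cell '.' (not opp) -> no flip
Dir SE: first cell '.' (not opp) -> no flip

Answer: (3,2)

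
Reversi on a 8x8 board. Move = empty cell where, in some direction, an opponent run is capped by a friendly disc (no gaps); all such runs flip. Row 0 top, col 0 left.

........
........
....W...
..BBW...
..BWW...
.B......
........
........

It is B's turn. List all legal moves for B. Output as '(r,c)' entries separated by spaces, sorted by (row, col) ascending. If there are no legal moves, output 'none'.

(1,3): no bracket -> illegal
(1,4): no bracket -> illegal
(1,5): flips 1 -> legal
(2,3): no bracket -> illegal
(2,5): no bracket -> illegal
(3,5): flips 1 -> legal
(4,5): flips 2 -> legal
(5,2): no bracket -> illegal
(5,3): flips 1 -> legal
(5,4): flips 1 -> legal
(5,5): flips 1 -> legal

Answer: (1,5) (3,5) (4,5) (5,3) (5,4) (5,5)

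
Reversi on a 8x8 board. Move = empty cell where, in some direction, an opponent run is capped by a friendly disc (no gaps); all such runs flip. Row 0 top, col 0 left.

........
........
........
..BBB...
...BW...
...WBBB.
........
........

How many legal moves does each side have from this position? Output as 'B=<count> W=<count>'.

Answer: B=3 W=7

Derivation:
-- B to move --
(3,5): no bracket -> illegal
(4,2): no bracket -> illegal
(4,5): flips 1 -> legal
(5,2): flips 1 -> legal
(6,2): no bracket -> illegal
(6,3): flips 1 -> legal
(6,4): no bracket -> illegal
B mobility = 3
-- W to move --
(2,1): no bracket -> illegal
(2,2): flips 1 -> legal
(2,3): flips 2 -> legal
(2,4): flips 1 -> legal
(2,5): no bracket -> illegal
(3,1): no bracket -> illegal
(3,5): no bracket -> illegal
(4,1): no bracket -> illegal
(4,2): flips 1 -> legal
(4,5): no bracket -> illegal
(4,6): no bracket -> illegal
(4,7): no bracket -> illegal
(5,2): no bracket -> illegal
(5,7): flips 3 -> legal
(6,3): no bracket -> illegal
(6,4): flips 1 -> legal
(6,5): no bracket -> illegal
(6,6): flips 1 -> legal
(6,7): no bracket -> illegal
W mobility = 7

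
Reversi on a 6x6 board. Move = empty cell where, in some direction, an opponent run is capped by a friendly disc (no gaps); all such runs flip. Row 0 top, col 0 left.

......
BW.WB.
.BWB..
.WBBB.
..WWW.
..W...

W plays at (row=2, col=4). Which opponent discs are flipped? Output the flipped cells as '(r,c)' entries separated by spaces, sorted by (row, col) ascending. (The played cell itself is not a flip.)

Answer: (2,3) (3,3) (3,4)

Derivation:
Dir NW: first cell 'W' (not opp) -> no flip
Dir N: opp run (1,4), next='.' -> no flip
Dir NE: first cell '.' (not opp) -> no flip
Dir W: opp run (2,3) capped by W -> flip
Dir E: first cell '.' (not opp) -> no flip
Dir SW: opp run (3,3) capped by W -> flip
Dir S: opp run (3,4) capped by W -> flip
Dir SE: first cell '.' (not opp) -> no flip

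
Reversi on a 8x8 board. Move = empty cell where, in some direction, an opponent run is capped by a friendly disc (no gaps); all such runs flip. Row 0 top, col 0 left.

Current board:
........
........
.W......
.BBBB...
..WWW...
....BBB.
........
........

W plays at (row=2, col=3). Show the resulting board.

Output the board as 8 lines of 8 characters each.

Answer: ........
........
.W.W....
.BBWB...
..WWW...
....BBB.
........
........

Derivation:
Place W at (2,3); scan 8 dirs for brackets.
Dir NW: first cell '.' (not opp) -> no flip
Dir N: first cell '.' (not opp) -> no flip
Dir NE: first cell '.' (not opp) -> no flip
Dir W: first cell '.' (not opp) -> no flip
Dir E: first cell '.' (not opp) -> no flip
Dir SW: opp run (3,2), next='.' -> no flip
Dir S: opp run (3,3) capped by W -> flip
Dir SE: opp run (3,4), next='.' -> no flip
All flips: (3,3)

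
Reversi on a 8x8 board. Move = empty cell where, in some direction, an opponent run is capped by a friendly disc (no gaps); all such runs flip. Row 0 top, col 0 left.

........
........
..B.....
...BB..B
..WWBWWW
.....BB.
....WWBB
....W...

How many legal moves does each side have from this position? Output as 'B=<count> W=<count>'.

Answer: B=10 W=5

Derivation:
-- B to move --
(3,1): no bracket -> illegal
(3,2): no bracket -> illegal
(3,5): flips 1 -> legal
(3,6): flips 1 -> legal
(4,1): flips 2 -> legal
(5,1): flips 1 -> legal
(5,2): flips 1 -> legal
(5,3): flips 1 -> legal
(5,4): no bracket -> illegal
(5,7): flips 1 -> legal
(6,3): flips 2 -> legal
(7,3): flips 1 -> legal
(7,5): flips 1 -> legal
(7,6): no bracket -> illegal
B mobility = 10
-- W to move --
(1,1): no bracket -> illegal
(1,2): no bracket -> illegal
(1,3): no bracket -> illegal
(2,1): no bracket -> illegal
(2,3): flips 2 -> legal
(2,4): flips 1 -> legal
(2,5): flips 1 -> legal
(2,6): no bracket -> illegal
(2,7): flips 1 -> legal
(3,1): no bracket -> illegal
(3,2): no bracket -> illegal
(3,5): no bracket -> illegal
(3,6): no bracket -> illegal
(5,3): no bracket -> illegal
(5,4): no bracket -> illegal
(5,7): no bracket -> illegal
(7,5): no bracket -> illegal
(7,6): flips 2 -> legal
(7,7): no bracket -> illegal
W mobility = 5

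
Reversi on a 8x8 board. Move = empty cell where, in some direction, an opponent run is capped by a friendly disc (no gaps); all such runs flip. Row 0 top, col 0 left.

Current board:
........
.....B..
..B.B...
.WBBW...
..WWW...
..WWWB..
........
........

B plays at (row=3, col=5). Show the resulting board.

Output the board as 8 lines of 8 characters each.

Place B at (3,5); scan 8 dirs for brackets.
Dir NW: first cell 'B' (not opp) -> no flip
Dir N: first cell '.' (not opp) -> no flip
Dir NE: first cell '.' (not opp) -> no flip
Dir W: opp run (3,4) capped by B -> flip
Dir E: first cell '.' (not opp) -> no flip
Dir SW: opp run (4,4) (5,3), next='.' -> no flip
Dir S: first cell '.' (not opp) -> no flip
Dir SE: first cell '.' (not opp) -> no flip
All flips: (3,4)

Answer: ........
.....B..
..B.B...
.WBBBB..
..WWW...
..WWWB..
........
........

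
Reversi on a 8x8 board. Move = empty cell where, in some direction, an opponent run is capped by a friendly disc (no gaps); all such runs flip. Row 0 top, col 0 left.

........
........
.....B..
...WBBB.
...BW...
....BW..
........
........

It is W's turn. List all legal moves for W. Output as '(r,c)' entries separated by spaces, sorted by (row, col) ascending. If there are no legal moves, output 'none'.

(1,4): no bracket -> illegal
(1,5): no bracket -> illegal
(1,6): no bracket -> illegal
(2,3): no bracket -> illegal
(2,4): flips 1 -> legal
(2,6): flips 1 -> legal
(2,7): no bracket -> illegal
(3,2): no bracket -> illegal
(3,7): flips 3 -> legal
(4,2): flips 1 -> legal
(4,5): no bracket -> illegal
(4,6): no bracket -> illegal
(4,7): no bracket -> illegal
(5,2): no bracket -> illegal
(5,3): flips 2 -> legal
(6,3): no bracket -> illegal
(6,4): flips 1 -> legal
(6,5): no bracket -> illegal

Answer: (2,4) (2,6) (3,7) (4,2) (5,3) (6,4)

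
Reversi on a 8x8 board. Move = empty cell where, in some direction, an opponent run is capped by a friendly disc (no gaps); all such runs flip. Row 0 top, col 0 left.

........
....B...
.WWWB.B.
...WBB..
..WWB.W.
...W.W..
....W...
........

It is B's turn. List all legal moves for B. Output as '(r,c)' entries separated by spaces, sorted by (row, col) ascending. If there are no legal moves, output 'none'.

(1,0): no bracket -> illegal
(1,1): flips 2 -> legal
(1,2): flips 1 -> legal
(1,3): no bracket -> illegal
(2,0): flips 3 -> legal
(3,0): no bracket -> illegal
(3,1): no bracket -> illegal
(3,2): flips 2 -> legal
(3,6): no bracket -> illegal
(3,7): no bracket -> illegal
(4,1): flips 2 -> legal
(4,5): no bracket -> illegal
(4,7): no bracket -> illegal
(5,1): flips 2 -> legal
(5,2): flips 1 -> legal
(5,4): no bracket -> illegal
(5,6): no bracket -> illegal
(5,7): flips 1 -> legal
(6,2): flips 1 -> legal
(6,3): no bracket -> illegal
(6,5): no bracket -> illegal
(6,6): flips 1 -> legal
(7,3): no bracket -> illegal
(7,4): no bracket -> illegal
(7,5): no bracket -> illegal

Answer: (1,1) (1,2) (2,0) (3,2) (4,1) (5,1) (5,2) (5,7) (6,2) (6,6)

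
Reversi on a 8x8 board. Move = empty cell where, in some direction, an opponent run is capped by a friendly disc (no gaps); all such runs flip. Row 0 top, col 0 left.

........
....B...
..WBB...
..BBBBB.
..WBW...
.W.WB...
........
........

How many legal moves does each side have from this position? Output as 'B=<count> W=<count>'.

-- B to move --
(1,1): flips 1 -> legal
(1,2): flips 1 -> legal
(1,3): no bracket -> illegal
(2,1): flips 1 -> legal
(3,1): no bracket -> illegal
(4,0): no bracket -> illegal
(4,1): flips 1 -> legal
(4,5): flips 1 -> legal
(5,0): no bracket -> illegal
(5,2): flips 2 -> legal
(5,5): flips 1 -> legal
(6,0): flips 2 -> legal
(6,1): no bracket -> illegal
(6,2): flips 2 -> legal
(6,3): flips 1 -> legal
(6,4): no bracket -> illegal
B mobility = 10
-- W to move --
(0,3): no bracket -> illegal
(0,4): flips 3 -> legal
(0,5): no bracket -> illegal
(1,2): no bracket -> illegal
(1,3): flips 3 -> legal
(1,5): flips 2 -> legal
(2,1): no bracket -> illegal
(2,5): flips 2 -> legal
(2,6): flips 1 -> legal
(2,7): no bracket -> illegal
(3,1): no bracket -> illegal
(3,7): no bracket -> illegal
(4,1): no bracket -> illegal
(4,5): no bracket -> illegal
(4,6): no bracket -> illegal
(4,7): no bracket -> illegal
(5,2): no bracket -> illegal
(5,5): flips 1 -> legal
(6,3): no bracket -> illegal
(6,4): flips 1 -> legal
(6,5): no bracket -> illegal
W mobility = 7

Answer: B=10 W=7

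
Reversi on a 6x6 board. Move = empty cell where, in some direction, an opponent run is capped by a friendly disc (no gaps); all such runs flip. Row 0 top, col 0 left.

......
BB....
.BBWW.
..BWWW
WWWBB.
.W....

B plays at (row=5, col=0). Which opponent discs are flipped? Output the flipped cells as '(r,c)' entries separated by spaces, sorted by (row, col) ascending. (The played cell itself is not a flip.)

Dir NW: edge -> no flip
Dir N: opp run (4,0), next='.' -> no flip
Dir NE: opp run (4,1) capped by B -> flip
Dir W: edge -> no flip
Dir E: opp run (5,1), next='.' -> no flip
Dir SW: edge -> no flip
Dir S: edge -> no flip
Dir SE: edge -> no flip

Answer: (4,1)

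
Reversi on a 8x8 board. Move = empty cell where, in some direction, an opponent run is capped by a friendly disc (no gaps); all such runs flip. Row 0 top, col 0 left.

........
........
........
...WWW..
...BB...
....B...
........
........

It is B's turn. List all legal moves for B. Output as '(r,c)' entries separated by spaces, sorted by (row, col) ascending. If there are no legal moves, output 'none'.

Answer: (2,2) (2,3) (2,4) (2,5) (2,6)

Derivation:
(2,2): flips 1 -> legal
(2,3): flips 1 -> legal
(2,4): flips 1 -> legal
(2,5): flips 1 -> legal
(2,6): flips 1 -> legal
(3,2): no bracket -> illegal
(3,6): no bracket -> illegal
(4,2): no bracket -> illegal
(4,5): no bracket -> illegal
(4,6): no bracket -> illegal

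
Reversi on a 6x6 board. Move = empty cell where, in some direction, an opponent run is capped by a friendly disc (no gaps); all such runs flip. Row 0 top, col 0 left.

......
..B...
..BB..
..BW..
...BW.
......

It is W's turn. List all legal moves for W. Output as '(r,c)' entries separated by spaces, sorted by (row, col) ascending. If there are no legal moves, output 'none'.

(0,1): no bracket -> illegal
(0,2): no bracket -> illegal
(0,3): no bracket -> illegal
(1,1): flips 1 -> legal
(1,3): flips 1 -> legal
(1,4): no bracket -> illegal
(2,1): no bracket -> illegal
(2,4): no bracket -> illegal
(3,1): flips 1 -> legal
(3,4): no bracket -> illegal
(4,1): no bracket -> illegal
(4,2): flips 1 -> legal
(5,2): no bracket -> illegal
(5,3): flips 1 -> legal
(5,4): no bracket -> illegal

Answer: (1,1) (1,3) (3,1) (4,2) (5,3)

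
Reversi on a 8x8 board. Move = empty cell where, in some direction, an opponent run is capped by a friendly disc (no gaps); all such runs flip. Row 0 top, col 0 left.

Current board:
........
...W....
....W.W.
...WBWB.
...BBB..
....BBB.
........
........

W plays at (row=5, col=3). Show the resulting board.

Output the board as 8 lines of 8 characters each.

Place W at (5,3); scan 8 dirs for brackets.
Dir NW: first cell '.' (not opp) -> no flip
Dir N: opp run (4,3) capped by W -> flip
Dir NE: opp run (4,4) capped by W -> flip
Dir W: first cell '.' (not opp) -> no flip
Dir E: opp run (5,4) (5,5) (5,6), next='.' -> no flip
Dir SW: first cell '.' (not opp) -> no flip
Dir S: first cell '.' (not opp) -> no flip
Dir SE: first cell '.' (not opp) -> no flip
All flips: (4,3) (4,4)

Answer: ........
...W....
....W.W.
...WBWB.
...WWB..
...WBBB.
........
........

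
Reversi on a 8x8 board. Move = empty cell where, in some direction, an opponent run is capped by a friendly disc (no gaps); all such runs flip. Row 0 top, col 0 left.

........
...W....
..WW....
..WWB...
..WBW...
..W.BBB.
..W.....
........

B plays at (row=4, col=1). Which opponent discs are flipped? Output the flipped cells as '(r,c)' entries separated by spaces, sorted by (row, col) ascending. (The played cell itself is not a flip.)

Answer: (4,2)

Derivation:
Dir NW: first cell '.' (not opp) -> no flip
Dir N: first cell '.' (not opp) -> no flip
Dir NE: opp run (3,2) (2,3), next='.' -> no flip
Dir W: first cell '.' (not opp) -> no flip
Dir E: opp run (4,2) capped by B -> flip
Dir SW: first cell '.' (not opp) -> no flip
Dir S: first cell '.' (not opp) -> no flip
Dir SE: opp run (5,2), next='.' -> no flip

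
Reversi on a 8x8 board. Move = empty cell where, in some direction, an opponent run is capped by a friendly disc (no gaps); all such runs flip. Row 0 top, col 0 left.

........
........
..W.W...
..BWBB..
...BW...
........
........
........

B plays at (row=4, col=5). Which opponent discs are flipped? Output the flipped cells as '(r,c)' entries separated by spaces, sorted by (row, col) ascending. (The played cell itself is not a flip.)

Dir NW: first cell 'B' (not opp) -> no flip
Dir N: first cell 'B' (not opp) -> no flip
Dir NE: first cell '.' (not opp) -> no flip
Dir W: opp run (4,4) capped by B -> flip
Dir E: first cell '.' (not opp) -> no flip
Dir SW: first cell '.' (not opp) -> no flip
Dir S: first cell '.' (not opp) -> no flip
Dir SE: first cell '.' (not opp) -> no flip

Answer: (4,4)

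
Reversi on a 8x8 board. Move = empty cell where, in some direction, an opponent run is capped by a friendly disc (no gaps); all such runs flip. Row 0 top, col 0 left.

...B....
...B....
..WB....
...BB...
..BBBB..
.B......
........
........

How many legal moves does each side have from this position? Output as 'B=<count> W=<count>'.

-- B to move --
(1,1): flips 1 -> legal
(1,2): no bracket -> illegal
(2,1): flips 1 -> legal
(3,1): flips 1 -> legal
(3,2): no bracket -> illegal
B mobility = 3
-- W to move --
(0,2): no bracket -> illegal
(0,4): flips 1 -> legal
(1,2): no bracket -> illegal
(1,4): no bracket -> illegal
(2,4): flips 1 -> legal
(2,5): no bracket -> illegal
(3,1): no bracket -> illegal
(3,2): no bracket -> illegal
(3,5): no bracket -> illegal
(3,6): no bracket -> illegal
(4,0): no bracket -> illegal
(4,1): no bracket -> illegal
(4,6): no bracket -> illegal
(5,0): no bracket -> illegal
(5,2): no bracket -> illegal
(5,3): no bracket -> illegal
(5,4): no bracket -> illegal
(5,5): flips 2 -> legal
(5,6): no bracket -> illegal
(6,0): no bracket -> illegal
(6,1): no bracket -> illegal
(6,2): no bracket -> illegal
W mobility = 3

Answer: B=3 W=3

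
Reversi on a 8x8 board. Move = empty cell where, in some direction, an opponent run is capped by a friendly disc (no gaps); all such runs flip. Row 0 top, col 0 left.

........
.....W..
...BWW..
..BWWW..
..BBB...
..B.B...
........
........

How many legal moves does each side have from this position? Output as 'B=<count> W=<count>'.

-- B to move --
(0,4): no bracket -> illegal
(0,5): no bracket -> illegal
(0,6): flips 3 -> legal
(1,3): no bracket -> illegal
(1,4): flips 2 -> legal
(1,6): flips 2 -> legal
(2,2): flips 1 -> legal
(2,6): flips 3 -> legal
(3,6): flips 3 -> legal
(4,5): flips 1 -> legal
(4,6): no bracket -> illegal
B mobility = 7
-- W to move --
(1,2): flips 1 -> legal
(1,3): flips 1 -> legal
(1,4): no bracket -> illegal
(2,1): no bracket -> illegal
(2,2): flips 1 -> legal
(3,1): flips 1 -> legal
(4,1): no bracket -> illegal
(4,5): no bracket -> illegal
(5,1): flips 1 -> legal
(5,3): flips 2 -> legal
(5,5): flips 1 -> legal
(6,1): flips 2 -> legal
(6,2): no bracket -> illegal
(6,3): no bracket -> illegal
(6,4): flips 2 -> legal
(6,5): no bracket -> illegal
W mobility = 9

Answer: B=7 W=9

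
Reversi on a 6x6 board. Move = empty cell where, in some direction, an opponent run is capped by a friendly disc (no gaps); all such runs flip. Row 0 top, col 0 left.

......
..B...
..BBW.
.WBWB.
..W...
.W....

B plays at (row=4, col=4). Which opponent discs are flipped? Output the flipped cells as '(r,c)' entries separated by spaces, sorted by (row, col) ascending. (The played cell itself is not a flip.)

Answer: (3,3)

Derivation:
Dir NW: opp run (3,3) capped by B -> flip
Dir N: first cell 'B' (not opp) -> no flip
Dir NE: first cell '.' (not opp) -> no flip
Dir W: first cell '.' (not opp) -> no flip
Dir E: first cell '.' (not opp) -> no flip
Dir SW: first cell '.' (not opp) -> no flip
Dir S: first cell '.' (not opp) -> no flip
Dir SE: first cell '.' (not opp) -> no flip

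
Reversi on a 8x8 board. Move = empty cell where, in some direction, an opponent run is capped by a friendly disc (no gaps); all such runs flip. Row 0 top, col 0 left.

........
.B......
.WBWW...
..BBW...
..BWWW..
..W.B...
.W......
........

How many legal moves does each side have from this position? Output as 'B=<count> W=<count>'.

Answer: B=13 W=9

Derivation:
-- B to move --
(1,0): flips 1 -> legal
(1,2): no bracket -> illegal
(1,3): flips 1 -> legal
(1,4): flips 4 -> legal
(1,5): flips 1 -> legal
(2,0): flips 1 -> legal
(2,5): flips 2 -> legal
(3,0): no bracket -> illegal
(3,1): flips 1 -> legal
(3,5): flips 1 -> legal
(3,6): flips 1 -> legal
(4,1): no bracket -> illegal
(4,6): flips 3 -> legal
(5,0): no bracket -> illegal
(5,1): no bracket -> illegal
(5,3): flips 1 -> legal
(5,5): flips 1 -> legal
(5,6): no bracket -> illegal
(6,0): no bracket -> illegal
(6,2): flips 1 -> legal
(6,3): no bracket -> illegal
(7,0): no bracket -> illegal
(7,1): no bracket -> illegal
(7,2): no bracket -> illegal
B mobility = 13
-- W to move --
(0,0): flips 3 -> legal
(0,1): flips 1 -> legal
(0,2): no bracket -> illegal
(1,0): no bracket -> illegal
(1,2): flips 3 -> legal
(1,3): no bracket -> illegal
(2,0): no bracket -> illegal
(3,1): flips 2 -> legal
(4,1): flips 2 -> legal
(5,1): flips 2 -> legal
(5,3): no bracket -> illegal
(5,5): no bracket -> illegal
(6,3): flips 1 -> legal
(6,4): flips 1 -> legal
(6,5): flips 1 -> legal
W mobility = 9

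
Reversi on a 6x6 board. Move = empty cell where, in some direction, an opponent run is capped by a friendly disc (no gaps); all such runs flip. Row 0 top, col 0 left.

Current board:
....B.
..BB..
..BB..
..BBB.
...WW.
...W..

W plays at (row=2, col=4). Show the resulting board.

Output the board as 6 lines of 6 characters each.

Answer: ....B.
..BB..
..BBW.
..BBW.
...WW.
...W..

Derivation:
Place W at (2,4); scan 8 dirs for brackets.
Dir NW: opp run (1,3), next='.' -> no flip
Dir N: first cell '.' (not opp) -> no flip
Dir NE: first cell '.' (not opp) -> no flip
Dir W: opp run (2,3) (2,2), next='.' -> no flip
Dir E: first cell '.' (not opp) -> no flip
Dir SW: opp run (3,3), next='.' -> no flip
Dir S: opp run (3,4) capped by W -> flip
Dir SE: first cell '.' (not opp) -> no flip
All flips: (3,4)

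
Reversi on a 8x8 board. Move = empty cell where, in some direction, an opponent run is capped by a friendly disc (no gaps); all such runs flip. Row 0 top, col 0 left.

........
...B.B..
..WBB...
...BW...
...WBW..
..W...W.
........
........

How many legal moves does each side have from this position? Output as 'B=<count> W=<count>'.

Answer: B=8 W=8

Derivation:
-- B to move --
(1,1): flips 1 -> legal
(1,2): no bracket -> illegal
(2,1): flips 1 -> legal
(2,5): no bracket -> illegal
(3,1): flips 1 -> legal
(3,2): no bracket -> illegal
(3,5): flips 1 -> legal
(3,6): no bracket -> illegal
(4,1): no bracket -> illegal
(4,2): flips 1 -> legal
(4,6): flips 1 -> legal
(4,7): no bracket -> illegal
(5,1): no bracket -> illegal
(5,3): flips 1 -> legal
(5,4): no bracket -> illegal
(5,5): no bracket -> illegal
(5,7): no bracket -> illegal
(6,1): no bracket -> illegal
(6,2): no bracket -> illegal
(6,3): no bracket -> illegal
(6,5): no bracket -> illegal
(6,6): no bracket -> illegal
(6,7): flips 3 -> legal
B mobility = 8
-- W to move --
(0,2): no bracket -> illegal
(0,3): flips 3 -> legal
(0,4): flips 1 -> legal
(0,5): no bracket -> illegal
(0,6): no bracket -> illegal
(1,2): flips 1 -> legal
(1,4): flips 1 -> legal
(1,6): no bracket -> illegal
(2,5): flips 2 -> legal
(2,6): no bracket -> illegal
(3,2): flips 1 -> legal
(3,5): no bracket -> illegal
(4,2): no bracket -> illegal
(5,3): no bracket -> illegal
(5,4): flips 1 -> legal
(5,5): flips 2 -> legal
W mobility = 8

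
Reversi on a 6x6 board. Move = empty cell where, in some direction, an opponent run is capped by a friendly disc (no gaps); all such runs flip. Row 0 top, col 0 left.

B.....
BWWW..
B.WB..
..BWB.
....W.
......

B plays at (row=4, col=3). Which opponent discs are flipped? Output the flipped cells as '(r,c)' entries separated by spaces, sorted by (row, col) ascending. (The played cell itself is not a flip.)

Answer: (3,3)

Derivation:
Dir NW: first cell 'B' (not opp) -> no flip
Dir N: opp run (3,3) capped by B -> flip
Dir NE: first cell 'B' (not opp) -> no flip
Dir W: first cell '.' (not opp) -> no flip
Dir E: opp run (4,4), next='.' -> no flip
Dir SW: first cell '.' (not opp) -> no flip
Dir S: first cell '.' (not opp) -> no flip
Dir SE: first cell '.' (not opp) -> no flip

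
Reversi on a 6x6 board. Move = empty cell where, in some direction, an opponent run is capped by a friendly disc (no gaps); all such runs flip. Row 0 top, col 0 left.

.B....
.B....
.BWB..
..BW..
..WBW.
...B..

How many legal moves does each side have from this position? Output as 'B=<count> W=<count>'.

Answer: B=8 W=5

Derivation:
-- B to move --
(1,2): flips 1 -> legal
(1,3): no bracket -> illegal
(2,4): no bracket -> illegal
(3,1): flips 1 -> legal
(3,4): flips 1 -> legal
(3,5): flips 1 -> legal
(4,1): flips 1 -> legal
(4,5): flips 1 -> legal
(5,1): no bracket -> illegal
(5,2): flips 1 -> legal
(5,4): no bracket -> illegal
(5,5): flips 3 -> legal
B mobility = 8
-- W to move --
(0,0): flips 1 -> legal
(0,2): no bracket -> illegal
(1,0): no bracket -> illegal
(1,2): no bracket -> illegal
(1,3): flips 1 -> legal
(1,4): no bracket -> illegal
(2,0): flips 1 -> legal
(2,4): flips 1 -> legal
(3,0): no bracket -> illegal
(3,1): flips 1 -> legal
(3,4): no bracket -> illegal
(4,1): no bracket -> illegal
(5,2): no bracket -> illegal
(5,4): no bracket -> illegal
W mobility = 5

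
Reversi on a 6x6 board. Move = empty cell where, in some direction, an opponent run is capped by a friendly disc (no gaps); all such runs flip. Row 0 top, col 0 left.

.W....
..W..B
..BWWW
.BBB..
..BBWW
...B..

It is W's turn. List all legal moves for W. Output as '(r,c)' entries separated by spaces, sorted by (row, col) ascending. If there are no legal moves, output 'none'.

(0,4): no bracket -> illegal
(0,5): flips 1 -> legal
(1,1): flips 2 -> legal
(1,3): no bracket -> illegal
(1,4): no bracket -> illegal
(2,0): no bracket -> illegal
(2,1): flips 1 -> legal
(3,0): no bracket -> illegal
(3,4): no bracket -> illegal
(4,0): no bracket -> illegal
(4,1): flips 3 -> legal
(5,1): flips 2 -> legal
(5,2): flips 3 -> legal
(5,4): no bracket -> illegal

Answer: (0,5) (1,1) (2,1) (4,1) (5,1) (5,2)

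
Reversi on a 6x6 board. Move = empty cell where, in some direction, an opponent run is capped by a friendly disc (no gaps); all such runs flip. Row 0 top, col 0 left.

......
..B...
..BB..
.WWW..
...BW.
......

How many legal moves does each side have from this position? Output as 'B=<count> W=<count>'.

-- B to move --
(2,0): no bracket -> illegal
(2,1): flips 1 -> legal
(2,4): no bracket -> illegal
(3,0): no bracket -> illegal
(3,4): no bracket -> illegal
(3,5): no bracket -> illegal
(4,0): flips 1 -> legal
(4,1): flips 1 -> legal
(4,2): flips 1 -> legal
(4,5): flips 1 -> legal
(5,3): no bracket -> illegal
(5,4): no bracket -> illegal
(5,5): flips 2 -> legal
B mobility = 6
-- W to move --
(0,1): no bracket -> illegal
(0,2): flips 2 -> legal
(0,3): no bracket -> illegal
(1,1): flips 1 -> legal
(1,3): flips 2 -> legal
(1,4): flips 1 -> legal
(2,1): no bracket -> illegal
(2,4): no bracket -> illegal
(3,4): no bracket -> illegal
(4,2): flips 1 -> legal
(5,2): no bracket -> illegal
(5,3): flips 1 -> legal
(5,4): flips 1 -> legal
W mobility = 7

Answer: B=6 W=7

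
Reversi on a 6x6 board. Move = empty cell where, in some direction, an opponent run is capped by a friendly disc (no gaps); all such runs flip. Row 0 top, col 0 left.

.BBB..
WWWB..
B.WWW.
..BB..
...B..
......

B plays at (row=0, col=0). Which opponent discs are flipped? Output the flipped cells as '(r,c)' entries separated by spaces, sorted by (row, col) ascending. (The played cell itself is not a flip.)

Answer: (1,0) (1,1) (2,2)

Derivation:
Dir NW: edge -> no flip
Dir N: edge -> no flip
Dir NE: edge -> no flip
Dir W: edge -> no flip
Dir E: first cell 'B' (not opp) -> no flip
Dir SW: edge -> no flip
Dir S: opp run (1,0) capped by B -> flip
Dir SE: opp run (1,1) (2,2) capped by B -> flip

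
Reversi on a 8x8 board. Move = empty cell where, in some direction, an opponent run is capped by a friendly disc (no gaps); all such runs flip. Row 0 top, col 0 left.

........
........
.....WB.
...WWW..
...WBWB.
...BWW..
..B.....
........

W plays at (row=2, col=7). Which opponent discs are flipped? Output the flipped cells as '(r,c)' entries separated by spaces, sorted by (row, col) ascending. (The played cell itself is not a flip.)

Answer: (2,6)

Derivation:
Dir NW: first cell '.' (not opp) -> no flip
Dir N: first cell '.' (not opp) -> no flip
Dir NE: edge -> no flip
Dir W: opp run (2,6) capped by W -> flip
Dir E: edge -> no flip
Dir SW: first cell '.' (not opp) -> no flip
Dir S: first cell '.' (not opp) -> no flip
Dir SE: edge -> no flip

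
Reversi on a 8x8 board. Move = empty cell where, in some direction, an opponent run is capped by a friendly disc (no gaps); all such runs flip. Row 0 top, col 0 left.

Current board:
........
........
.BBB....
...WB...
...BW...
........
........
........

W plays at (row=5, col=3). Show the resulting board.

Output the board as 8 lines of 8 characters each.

Answer: ........
........
.BBB....
...WB...
...WW...
...W....
........
........

Derivation:
Place W at (5,3); scan 8 dirs for brackets.
Dir NW: first cell '.' (not opp) -> no flip
Dir N: opp run (4,3) capped by W -> flip
Dir NE: first cell 'W' (not opp) -> no flip
Dir W: first cell '.' (not opp) -> no flip
Dir E: first cell '.' (not opp) -> no flip
Dir SW: first cell '.' (not opp) -> no flip
Dir S: first cell '.' (not opp) -> no flip
Dir SE: first cell '.' (not opp) -> no flip
All flips: (4,3)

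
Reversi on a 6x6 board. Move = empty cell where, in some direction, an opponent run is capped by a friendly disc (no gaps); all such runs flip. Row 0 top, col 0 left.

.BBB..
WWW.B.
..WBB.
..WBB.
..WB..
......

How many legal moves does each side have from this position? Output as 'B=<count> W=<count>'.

-- B to move --
(0,0): flips 2 -> legal
(1,3): no bracket -> illegal
(2,0): flips 1 -> legal
(2,1): flips 4 -> legal
(3,1): flips 1 -> legal
(4,1): flips 2 -> legal
(5,1): flips 1 -> legal
(5,2): flips 4 -> legal
(5,3): no bracket -> illegal
B mobility = 7
-- W to move --
(0,0): no bracket -> illegal
(0,4): no bracket -> illegal
(0,5): flips 2 -> legal
(1,3): no bracket -> illegal
(1,5): flips 2 -> legal
(2,5): flips 2 -> legal
(3,5): flips 2 -> legal
(4,4): flips 2 -> legal
(4,5): flips 2 -> legal
(5,2): no bracket -> illegal
(5,3): no bracket -> illegal
(5,4): flips 1 -> legal
W mobility = 7

Answer: B=7 W=7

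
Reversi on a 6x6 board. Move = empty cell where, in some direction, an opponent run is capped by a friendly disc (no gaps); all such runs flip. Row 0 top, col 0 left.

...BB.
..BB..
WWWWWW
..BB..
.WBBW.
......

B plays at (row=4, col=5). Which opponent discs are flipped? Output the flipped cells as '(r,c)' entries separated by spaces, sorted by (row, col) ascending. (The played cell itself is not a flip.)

Dir NW: first cell '.' (not opp) -> no flip
Dir N: first cell '.' (not opp) -> no flip
Dir NE: edge -> no flip
Dir W: opp run (4,4) capped by B -> flip
Dir E: edge -> no flip
Dir SW: first cell '.' (not opp) -> no flip
Dir S: first cell '.' (not opp) -> no flip
Dir SE: edge -> no flip

Answer: (4,4)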